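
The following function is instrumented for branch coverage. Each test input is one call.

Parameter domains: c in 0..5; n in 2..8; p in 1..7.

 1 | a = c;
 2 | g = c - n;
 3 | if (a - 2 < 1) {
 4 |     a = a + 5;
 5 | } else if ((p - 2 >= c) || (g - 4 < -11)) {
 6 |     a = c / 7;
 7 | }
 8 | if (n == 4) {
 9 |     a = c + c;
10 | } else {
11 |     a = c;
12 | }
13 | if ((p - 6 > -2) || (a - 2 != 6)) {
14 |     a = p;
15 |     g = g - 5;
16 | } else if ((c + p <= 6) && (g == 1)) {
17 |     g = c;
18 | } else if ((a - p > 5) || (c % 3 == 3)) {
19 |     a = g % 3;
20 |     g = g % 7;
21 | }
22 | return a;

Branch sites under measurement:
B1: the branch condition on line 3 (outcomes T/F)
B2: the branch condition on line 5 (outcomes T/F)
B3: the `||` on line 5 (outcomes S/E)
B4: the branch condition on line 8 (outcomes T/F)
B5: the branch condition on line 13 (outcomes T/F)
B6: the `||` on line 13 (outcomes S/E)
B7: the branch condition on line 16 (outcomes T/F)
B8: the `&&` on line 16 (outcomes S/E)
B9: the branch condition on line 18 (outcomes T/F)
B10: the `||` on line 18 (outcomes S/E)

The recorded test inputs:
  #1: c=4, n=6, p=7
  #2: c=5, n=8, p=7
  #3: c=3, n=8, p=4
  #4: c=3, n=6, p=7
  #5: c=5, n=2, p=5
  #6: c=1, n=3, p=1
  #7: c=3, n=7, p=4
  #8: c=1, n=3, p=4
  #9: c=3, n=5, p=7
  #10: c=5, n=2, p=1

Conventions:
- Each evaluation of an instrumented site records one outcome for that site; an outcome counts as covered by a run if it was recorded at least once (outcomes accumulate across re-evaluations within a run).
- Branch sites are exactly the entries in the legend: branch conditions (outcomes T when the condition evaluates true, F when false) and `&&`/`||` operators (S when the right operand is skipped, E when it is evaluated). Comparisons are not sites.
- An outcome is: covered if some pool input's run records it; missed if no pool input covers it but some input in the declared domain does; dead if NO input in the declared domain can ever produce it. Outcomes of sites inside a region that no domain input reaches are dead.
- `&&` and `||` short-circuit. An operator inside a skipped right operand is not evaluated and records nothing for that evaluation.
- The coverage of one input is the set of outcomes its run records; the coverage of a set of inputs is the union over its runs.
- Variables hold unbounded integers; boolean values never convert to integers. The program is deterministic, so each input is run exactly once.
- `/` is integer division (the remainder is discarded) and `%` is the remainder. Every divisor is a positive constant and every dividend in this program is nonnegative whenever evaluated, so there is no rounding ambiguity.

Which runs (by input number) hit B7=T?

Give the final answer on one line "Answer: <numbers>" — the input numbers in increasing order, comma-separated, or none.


input #1 (c=4, n=6, p=7): does not record B7=T
input #2 (c=5, n=8, p=7): does not record B7=T
input #3 (c=3, n=8, p=4): does not record B7=T
input #4 (c=3, n=6, p=7): does not record B7=T
input #5 (c=5, n=2, p=5): does not record B7=T
input #6 (c=1, n=3, p=1): does not record B7=T
input #7 (c=3, n=7, p=4): does not record B7=T
input #8 (c=1, n=3, p=4): does not record B7=T
input #9 (c=3, n=5, p=7): does not record B7=T
input #10 (c=5, n=2, p=1): does not record B7=T
Answer: none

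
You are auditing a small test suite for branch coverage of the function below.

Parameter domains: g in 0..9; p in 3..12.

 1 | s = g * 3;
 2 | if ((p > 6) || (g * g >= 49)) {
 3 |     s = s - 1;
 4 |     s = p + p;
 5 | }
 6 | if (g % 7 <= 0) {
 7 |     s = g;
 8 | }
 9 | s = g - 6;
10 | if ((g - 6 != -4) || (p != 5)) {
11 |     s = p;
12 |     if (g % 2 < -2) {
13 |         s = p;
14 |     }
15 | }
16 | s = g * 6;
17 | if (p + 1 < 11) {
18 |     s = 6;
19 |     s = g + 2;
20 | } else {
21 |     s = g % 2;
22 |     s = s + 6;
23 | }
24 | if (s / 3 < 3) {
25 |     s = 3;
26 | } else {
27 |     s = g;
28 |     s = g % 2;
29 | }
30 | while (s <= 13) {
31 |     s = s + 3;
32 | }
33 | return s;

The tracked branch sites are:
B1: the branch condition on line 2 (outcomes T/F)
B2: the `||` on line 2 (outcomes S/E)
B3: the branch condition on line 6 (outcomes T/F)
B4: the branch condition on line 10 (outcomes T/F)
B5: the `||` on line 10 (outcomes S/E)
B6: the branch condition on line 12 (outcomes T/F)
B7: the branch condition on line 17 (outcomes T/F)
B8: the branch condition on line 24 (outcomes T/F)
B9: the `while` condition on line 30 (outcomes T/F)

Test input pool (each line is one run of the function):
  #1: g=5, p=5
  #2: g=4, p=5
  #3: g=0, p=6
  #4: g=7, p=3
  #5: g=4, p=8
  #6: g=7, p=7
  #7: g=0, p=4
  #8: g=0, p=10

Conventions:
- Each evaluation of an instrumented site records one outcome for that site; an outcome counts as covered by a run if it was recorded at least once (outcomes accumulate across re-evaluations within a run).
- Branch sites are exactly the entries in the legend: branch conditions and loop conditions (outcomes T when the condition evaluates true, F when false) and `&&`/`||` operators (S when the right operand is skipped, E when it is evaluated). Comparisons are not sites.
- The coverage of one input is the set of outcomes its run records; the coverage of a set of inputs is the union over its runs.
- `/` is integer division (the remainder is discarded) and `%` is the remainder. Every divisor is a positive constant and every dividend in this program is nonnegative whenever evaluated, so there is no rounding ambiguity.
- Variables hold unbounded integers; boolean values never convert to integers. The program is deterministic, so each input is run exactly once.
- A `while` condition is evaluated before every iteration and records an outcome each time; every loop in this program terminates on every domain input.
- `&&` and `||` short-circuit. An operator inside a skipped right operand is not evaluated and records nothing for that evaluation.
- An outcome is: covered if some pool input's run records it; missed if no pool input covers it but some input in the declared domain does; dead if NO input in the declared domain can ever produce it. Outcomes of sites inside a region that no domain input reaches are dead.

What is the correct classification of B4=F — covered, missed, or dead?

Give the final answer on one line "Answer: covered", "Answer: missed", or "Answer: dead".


no pool input records B4=F
but domain input (g=2, p=5) does record it -> reachable, so missed
Answer: missed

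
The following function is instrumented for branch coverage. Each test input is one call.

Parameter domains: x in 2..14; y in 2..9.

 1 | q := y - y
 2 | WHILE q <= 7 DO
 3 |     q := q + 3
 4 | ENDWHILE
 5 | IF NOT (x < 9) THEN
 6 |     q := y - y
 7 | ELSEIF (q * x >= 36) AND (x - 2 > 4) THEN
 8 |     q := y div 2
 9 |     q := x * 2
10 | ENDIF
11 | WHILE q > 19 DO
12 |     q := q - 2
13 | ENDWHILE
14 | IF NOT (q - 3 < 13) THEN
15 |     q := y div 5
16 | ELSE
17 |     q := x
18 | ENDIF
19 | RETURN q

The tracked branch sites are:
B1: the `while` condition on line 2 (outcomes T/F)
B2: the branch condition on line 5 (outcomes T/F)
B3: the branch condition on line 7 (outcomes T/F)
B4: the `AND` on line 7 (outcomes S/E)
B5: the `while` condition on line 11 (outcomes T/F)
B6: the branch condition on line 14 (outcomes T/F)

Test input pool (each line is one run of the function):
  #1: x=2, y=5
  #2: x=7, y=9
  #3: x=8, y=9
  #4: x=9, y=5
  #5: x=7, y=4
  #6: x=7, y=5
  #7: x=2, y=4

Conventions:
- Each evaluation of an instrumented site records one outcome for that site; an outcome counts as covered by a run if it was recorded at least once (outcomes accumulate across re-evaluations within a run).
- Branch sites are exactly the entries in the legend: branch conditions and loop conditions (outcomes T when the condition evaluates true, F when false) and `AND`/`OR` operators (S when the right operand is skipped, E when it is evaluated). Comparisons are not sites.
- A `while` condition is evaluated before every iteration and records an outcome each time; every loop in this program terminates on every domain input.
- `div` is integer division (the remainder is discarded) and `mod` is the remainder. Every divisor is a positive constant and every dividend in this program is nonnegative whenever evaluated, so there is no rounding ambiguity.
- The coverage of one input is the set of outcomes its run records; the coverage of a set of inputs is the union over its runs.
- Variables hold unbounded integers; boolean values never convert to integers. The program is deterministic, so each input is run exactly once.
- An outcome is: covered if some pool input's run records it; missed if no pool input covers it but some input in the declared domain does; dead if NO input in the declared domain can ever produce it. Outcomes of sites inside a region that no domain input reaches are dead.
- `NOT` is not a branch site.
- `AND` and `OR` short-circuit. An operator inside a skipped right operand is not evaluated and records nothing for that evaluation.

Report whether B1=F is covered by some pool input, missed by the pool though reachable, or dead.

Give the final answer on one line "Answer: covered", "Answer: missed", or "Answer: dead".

B1=F is recorded by pool input(s) 1, 2, 3, 4, 5, 6, 7 -> covered

Answer: covered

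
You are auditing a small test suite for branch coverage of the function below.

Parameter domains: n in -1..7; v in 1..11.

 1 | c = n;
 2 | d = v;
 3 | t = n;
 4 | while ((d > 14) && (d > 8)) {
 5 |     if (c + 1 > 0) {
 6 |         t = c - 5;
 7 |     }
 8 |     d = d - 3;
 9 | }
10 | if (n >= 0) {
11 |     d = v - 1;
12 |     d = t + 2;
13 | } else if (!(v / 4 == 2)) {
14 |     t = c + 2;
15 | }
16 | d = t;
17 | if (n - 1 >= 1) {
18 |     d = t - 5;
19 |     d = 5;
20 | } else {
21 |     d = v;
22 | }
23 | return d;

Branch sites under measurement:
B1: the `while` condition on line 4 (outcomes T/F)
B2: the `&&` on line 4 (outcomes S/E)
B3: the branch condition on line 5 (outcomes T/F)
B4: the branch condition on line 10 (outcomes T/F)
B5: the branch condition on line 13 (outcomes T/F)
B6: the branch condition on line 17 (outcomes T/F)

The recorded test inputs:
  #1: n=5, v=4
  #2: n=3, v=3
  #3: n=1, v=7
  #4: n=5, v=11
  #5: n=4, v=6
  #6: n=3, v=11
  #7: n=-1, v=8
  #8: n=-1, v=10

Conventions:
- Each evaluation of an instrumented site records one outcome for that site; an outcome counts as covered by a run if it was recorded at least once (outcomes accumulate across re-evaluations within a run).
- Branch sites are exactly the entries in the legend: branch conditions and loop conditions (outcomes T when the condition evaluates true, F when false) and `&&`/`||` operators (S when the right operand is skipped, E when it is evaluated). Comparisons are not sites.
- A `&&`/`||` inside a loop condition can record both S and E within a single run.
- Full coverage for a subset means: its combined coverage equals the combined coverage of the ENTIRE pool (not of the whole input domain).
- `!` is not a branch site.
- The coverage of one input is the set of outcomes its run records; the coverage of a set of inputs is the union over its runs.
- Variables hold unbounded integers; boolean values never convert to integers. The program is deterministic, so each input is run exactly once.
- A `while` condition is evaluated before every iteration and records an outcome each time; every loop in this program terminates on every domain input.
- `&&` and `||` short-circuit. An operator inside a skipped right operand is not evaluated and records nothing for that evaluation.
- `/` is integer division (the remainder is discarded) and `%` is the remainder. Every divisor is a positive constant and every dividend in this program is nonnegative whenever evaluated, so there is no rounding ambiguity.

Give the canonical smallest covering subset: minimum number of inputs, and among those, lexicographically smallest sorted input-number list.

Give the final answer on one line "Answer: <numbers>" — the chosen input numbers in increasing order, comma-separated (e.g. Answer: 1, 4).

input #1, n=5, v=4: events B2->S, B1->F, B4->T, B6->T; outcomes B1=F, B2=S, B4=T, B6=T
input #2, n=3, v=3: events B2->S, B1->F, B4->T, B6->T; outcomes B1=F, B2=S, B4=T, B6=T
input #3, n=1, v=7: events B2->S, B1->F, B4->T, B6->F; outcomes B1=F, B2=S, B4=T, B6=F
input #4, n=5, v=11: events B2->S, B1->F, B4->T, B6->T; outcomes B1=F, B2=S, B4=T, B6=T
input #5, n=4, v=6: events B2->S, B1->F, B4->T, B6->T; outcomes B1=F, B2=S, B4=T, B6=T
input #6, n=3, v=11: events B2->S, B1->F, B4->T, B6->T; outcomes B1=F, B2=S, B4=T, B6=T
input #7, n=-1, v=8: events B2->S, B1->F, B4->F, B5->F, B6->F; outcomes B1=F, B2=S, B4=F, B5=F, B6=F
input #8, n=-1, v=10: events B2->S, B1->F, B4->F, B5->F, B6->F; outcomes B1=F, B2=S, B4=F, B5=F, B6=F
together the pool reaches 7 outcomes: B1=F, B2=S, B4=T, B4=F, B5=F, B6=T, B6=F
size 1 is not enough: best union over all size-1 subsets is 5/7
the canonical winner is {1, 7}: size 2, full 7-outcome coverage, earliest index list among size-2 covers

Answer: 1, 7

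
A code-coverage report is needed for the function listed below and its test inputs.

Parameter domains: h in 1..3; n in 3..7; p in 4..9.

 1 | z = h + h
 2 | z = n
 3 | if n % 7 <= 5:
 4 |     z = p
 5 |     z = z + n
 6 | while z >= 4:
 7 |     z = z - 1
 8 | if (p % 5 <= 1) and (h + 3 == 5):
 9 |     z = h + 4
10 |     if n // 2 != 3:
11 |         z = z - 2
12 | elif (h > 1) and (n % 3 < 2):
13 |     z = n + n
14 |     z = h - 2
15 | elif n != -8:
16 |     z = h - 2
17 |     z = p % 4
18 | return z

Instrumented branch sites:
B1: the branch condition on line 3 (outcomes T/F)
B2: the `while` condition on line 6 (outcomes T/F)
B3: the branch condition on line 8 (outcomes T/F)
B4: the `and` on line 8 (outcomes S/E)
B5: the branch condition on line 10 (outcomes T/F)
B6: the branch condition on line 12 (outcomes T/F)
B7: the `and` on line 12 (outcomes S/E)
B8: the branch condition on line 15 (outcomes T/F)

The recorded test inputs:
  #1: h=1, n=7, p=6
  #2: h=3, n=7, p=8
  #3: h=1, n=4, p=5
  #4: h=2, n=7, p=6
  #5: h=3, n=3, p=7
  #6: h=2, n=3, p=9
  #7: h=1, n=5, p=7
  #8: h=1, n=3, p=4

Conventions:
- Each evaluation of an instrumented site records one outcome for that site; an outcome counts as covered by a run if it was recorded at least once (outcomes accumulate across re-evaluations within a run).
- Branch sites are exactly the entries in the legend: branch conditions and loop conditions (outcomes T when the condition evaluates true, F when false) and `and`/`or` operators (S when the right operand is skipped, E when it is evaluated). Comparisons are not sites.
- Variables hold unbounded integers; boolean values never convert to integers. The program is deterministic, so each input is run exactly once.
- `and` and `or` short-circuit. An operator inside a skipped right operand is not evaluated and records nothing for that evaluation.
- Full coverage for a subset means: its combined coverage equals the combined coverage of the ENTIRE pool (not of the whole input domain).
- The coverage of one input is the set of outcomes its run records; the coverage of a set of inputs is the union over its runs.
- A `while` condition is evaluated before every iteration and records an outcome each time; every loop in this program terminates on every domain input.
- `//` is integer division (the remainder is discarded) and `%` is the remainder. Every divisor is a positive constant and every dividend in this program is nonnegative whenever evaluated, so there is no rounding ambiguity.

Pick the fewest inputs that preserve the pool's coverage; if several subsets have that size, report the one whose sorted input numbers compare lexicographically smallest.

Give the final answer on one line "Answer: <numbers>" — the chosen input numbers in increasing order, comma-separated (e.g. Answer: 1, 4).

run #1 (h=1, n=7, p=6) runs B1->T, B2->T, B2->T, B2->T, B2->T, B2->T, B2->T, B2->T, B2->T, B2->T, B2->T, B2->F, B4->E, B3->F, ...; records B1=T, B2=T, B2=F, B3=F, B4=E, B6=F, B7=S, B8=T
run #2 (h=3, n=7, p=8) runs B1->T, B2->T, B2->T, B2->T, B2->T, B2->T, B2->T, B2->T, B2->T, B2->T, B2->T, B2->T, B2->T, B2->F, ...; records B1=T, B2=T, B2=F, B3=F, B4=S, B6=T, B7=E
run #3 (h=1, n=4, p=5) runs B1->T, B2->T, B2->T, B2->T, B2->T, B2->T, B2->T, B2->F, B4->E, B3->F, B7->S, B6->F, B8->T; records B1=T, B2=T, B2=F, B3=F, B4=E, B6=F, B7=S, B8=T
run #4 (h=2, n=7, p=6) runs B1->T, B2->T, B2->T, B2->T, B2->T, B2->T, B2->T, B2->T, B2->T, B2->T, B2->T, B2->F, B4->E, B3->T, ...; records B1=T, B2=T, B2=F, B3=T, B4=E, B5=F
run #5 (h=3, n=3, p=7) runs B1->T, B2->T, B2->T, B2->T, B2->T, B2->T, B2->T, B2->T, B2->F, B4->S, B3->F, B7->E, B6->T; records B1=T, B2=T, B2=F, B3=F, B4=S, B6=T, B7=E
run #6 (h=2, n=3, p=9) runs B1->T, B2->T, B2->T, B2->T, B2->T, B2->T, B2->T, B2->T, B2->T, B2->T, B2->F, B4->S, B3->F, B7->E, ...; records B1=T, B2=T, B2=F, B3=F, B4=S, B6=T, B7=E
run #7 (h=1, n=5, p=7) runs B1->T, B2->T, B2->T, B2->T, B2->T, B2->T, B2->T, B2->T, B2->T, B2->T, B2->F, B4->S, B3->F, B7->S, ...; records B1=T, B2=T, B2=F, B3=F, B4=S, B6=F, B7=S, B8=T
run #8 (h=1, n=3, p=4) runs B1->T, B2->T, B2->T, B2->T, B2->T, B2->F, B4->S, B3->F, B7->S, B6->F, B8->T; records B1=T, B2=T, B2=F, B3=F, B4=S, B6=F, B7=S, B8=T
pool-wide coverage (13 outcomes): B1=T, B2=T, B2=F, B3=T, B3=F, B4=S, B4=E, B5=F, B6=T, B6=F, B7=S, B7=E, B8=T
size 1 is not enough: best union over all size-1 subsets is 8/13
size 2 is not enough: best union over all size-2 subsets is 11/13
at size 3, {1, 2, 4} reaches all 13 outcomes; every lexicographically earlier size-3 subset fails

Answer: 1, 2, 4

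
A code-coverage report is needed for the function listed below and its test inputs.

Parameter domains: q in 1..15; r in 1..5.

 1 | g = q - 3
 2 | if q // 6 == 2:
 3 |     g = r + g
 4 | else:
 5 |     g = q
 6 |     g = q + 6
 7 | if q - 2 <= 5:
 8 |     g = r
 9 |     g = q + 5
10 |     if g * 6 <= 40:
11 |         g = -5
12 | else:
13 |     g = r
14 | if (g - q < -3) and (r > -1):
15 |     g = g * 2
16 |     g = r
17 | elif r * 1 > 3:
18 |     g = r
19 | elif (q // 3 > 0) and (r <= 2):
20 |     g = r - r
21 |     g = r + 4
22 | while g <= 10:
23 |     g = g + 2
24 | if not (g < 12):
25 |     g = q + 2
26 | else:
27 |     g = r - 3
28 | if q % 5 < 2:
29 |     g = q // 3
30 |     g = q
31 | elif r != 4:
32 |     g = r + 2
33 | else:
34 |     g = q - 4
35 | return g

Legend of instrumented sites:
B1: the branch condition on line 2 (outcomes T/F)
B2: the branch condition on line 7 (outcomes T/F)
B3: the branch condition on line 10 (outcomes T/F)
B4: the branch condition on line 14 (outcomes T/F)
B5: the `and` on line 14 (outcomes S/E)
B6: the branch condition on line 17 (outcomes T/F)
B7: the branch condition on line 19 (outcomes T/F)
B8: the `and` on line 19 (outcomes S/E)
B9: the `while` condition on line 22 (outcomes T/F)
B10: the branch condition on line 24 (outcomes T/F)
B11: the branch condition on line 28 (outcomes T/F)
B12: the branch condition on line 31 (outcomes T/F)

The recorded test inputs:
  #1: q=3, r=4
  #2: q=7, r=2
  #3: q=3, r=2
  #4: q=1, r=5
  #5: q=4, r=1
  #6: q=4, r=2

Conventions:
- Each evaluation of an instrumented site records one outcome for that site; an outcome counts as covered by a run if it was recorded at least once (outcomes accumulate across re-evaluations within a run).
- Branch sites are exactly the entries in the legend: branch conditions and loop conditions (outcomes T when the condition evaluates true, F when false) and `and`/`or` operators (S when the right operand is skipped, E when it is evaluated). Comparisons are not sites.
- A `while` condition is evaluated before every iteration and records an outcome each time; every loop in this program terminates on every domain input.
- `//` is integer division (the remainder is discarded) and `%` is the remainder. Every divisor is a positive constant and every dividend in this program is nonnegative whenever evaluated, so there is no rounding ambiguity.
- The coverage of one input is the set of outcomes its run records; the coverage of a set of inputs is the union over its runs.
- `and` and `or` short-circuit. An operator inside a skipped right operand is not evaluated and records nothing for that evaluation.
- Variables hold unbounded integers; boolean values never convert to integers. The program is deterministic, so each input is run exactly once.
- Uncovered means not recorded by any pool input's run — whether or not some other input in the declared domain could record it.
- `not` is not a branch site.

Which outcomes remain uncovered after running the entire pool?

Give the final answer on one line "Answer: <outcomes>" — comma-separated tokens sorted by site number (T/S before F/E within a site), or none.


test 1 (q=3, r=4) fires B1->F, B2->T, B3->F, B5->S, B4->F, B6->T, B9->T, B9->T, B9->T, B9->T, B9->F, B10->T, B11->F, B12->F; hits B1=F, B2=T, B3=F, B4=F, B5=S, B6=T, B9=T, B9=F, B10=T, B11=F, B12=F
test 2 (q=7, r=2) fires B1->F, B2->T, B3->F, B5->S, B4->F, B6->F, B8->E, B7->T, B9->T, B9->T, B9->T, B9->F, B10->T, B11->F, ...; hits B1=F, B2=T, B3=F, B4=F, B5=S, B6=F, B7=T, B8=E, B9=T, B9=F, B10=T, B11=F, B12=T
test 3 (q=3, r=2) fires B1->F, B2->T, B3->F, B5->S, B4->F, B6->F, B8->E, B7->T, B9->T, B9->T, B9->T, B9->F, B10->T, B11->F, ...; hits B1=F, B2=T, B3=F, B4=F, B5=S, B6=F, B7=T, B8=E, B9=T, B9=F, B10=T, B11=F, B12=T
test 4 (q=1, r=5) fires B1->F, B2->T, B3->T, B5->E, B4->T, B9->T, B9->T, B9->T, B9->F, B10->F, B11->T; hits B1=F, B2=T, B3=T, B4=T, B5=E, B9=T, B9=F, B10=F, B11=T
test 5 (q=4, r=1) fires B1->F, B2->T, B3->F, B5->S, B4->F, B6->F, B8->E, B7->T, B9->T, B9->T, B9->T, B9->F, B10->F, B11->F, ...; hits B1=F, B2=T, B3=F, B4=F, B5=S, B6=F, B7=T, B8=E, B9=T, B9=F, B10=F, B11=F, B12=T
test 6 (q=4, r=2) fires B1->F, B2->T, B3->F, B5->S, B4->F, B6->F, B8->E, B7->T, B9->T, B9->T, B9->T, B9->F, B10->T, B11->F, ...; hits B1=F, B2=T, B3=F, B4=F, B5=S, B6=F, B7=T, B8=E, B9=T, B9=F, B10=T, B11=F, B12=T
union over the pool: B1=F, B2=T, B3=T, B3=F, B4=T, B4=F, B5=S, B5=E, B6=T, B6=F, B7=T, B8=E, B9=T, B9=F, B10=T, B10=F, B11=T, B11=F, B12=T, B12=F
uncovered (4 of 24): B1=T, B2=F, B7=F, B8=S
Answer: B1=T, B2=F, B7=F, B8=S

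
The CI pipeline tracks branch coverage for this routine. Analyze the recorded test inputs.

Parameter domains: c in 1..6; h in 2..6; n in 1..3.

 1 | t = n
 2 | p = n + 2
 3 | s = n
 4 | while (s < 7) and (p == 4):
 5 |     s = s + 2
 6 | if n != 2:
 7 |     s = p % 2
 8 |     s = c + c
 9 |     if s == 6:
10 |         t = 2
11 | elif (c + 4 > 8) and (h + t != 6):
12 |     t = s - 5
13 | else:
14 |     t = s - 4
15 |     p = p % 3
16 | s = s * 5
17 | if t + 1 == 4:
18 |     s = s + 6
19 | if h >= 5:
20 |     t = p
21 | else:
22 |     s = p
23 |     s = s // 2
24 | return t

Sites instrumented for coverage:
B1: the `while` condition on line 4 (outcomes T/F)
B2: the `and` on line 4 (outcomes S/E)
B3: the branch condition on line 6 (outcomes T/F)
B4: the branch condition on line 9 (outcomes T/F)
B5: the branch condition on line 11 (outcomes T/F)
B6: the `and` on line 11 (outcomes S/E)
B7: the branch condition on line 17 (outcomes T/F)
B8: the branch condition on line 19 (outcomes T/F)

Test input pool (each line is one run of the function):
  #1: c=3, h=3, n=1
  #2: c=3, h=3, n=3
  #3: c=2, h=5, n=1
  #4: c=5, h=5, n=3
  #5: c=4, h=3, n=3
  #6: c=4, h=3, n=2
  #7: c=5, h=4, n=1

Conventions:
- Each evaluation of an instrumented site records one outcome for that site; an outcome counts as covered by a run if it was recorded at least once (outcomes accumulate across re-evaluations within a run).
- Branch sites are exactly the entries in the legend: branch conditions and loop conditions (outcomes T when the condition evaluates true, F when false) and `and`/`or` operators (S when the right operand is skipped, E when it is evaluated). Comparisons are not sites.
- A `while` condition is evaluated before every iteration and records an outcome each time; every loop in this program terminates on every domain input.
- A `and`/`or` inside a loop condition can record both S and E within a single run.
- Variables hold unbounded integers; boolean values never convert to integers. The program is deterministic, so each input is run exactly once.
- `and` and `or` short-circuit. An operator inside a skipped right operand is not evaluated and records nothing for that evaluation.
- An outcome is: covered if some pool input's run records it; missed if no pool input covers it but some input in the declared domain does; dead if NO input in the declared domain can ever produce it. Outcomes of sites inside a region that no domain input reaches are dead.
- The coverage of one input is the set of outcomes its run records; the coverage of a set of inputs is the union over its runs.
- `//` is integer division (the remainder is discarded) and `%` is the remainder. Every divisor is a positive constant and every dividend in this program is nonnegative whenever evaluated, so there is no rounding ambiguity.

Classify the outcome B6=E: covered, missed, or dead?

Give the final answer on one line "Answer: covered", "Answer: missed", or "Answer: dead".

no pool input records B6=E
but domain input (c=5, h=2, n=2) does record it -> reachable, so missed

Answer: missed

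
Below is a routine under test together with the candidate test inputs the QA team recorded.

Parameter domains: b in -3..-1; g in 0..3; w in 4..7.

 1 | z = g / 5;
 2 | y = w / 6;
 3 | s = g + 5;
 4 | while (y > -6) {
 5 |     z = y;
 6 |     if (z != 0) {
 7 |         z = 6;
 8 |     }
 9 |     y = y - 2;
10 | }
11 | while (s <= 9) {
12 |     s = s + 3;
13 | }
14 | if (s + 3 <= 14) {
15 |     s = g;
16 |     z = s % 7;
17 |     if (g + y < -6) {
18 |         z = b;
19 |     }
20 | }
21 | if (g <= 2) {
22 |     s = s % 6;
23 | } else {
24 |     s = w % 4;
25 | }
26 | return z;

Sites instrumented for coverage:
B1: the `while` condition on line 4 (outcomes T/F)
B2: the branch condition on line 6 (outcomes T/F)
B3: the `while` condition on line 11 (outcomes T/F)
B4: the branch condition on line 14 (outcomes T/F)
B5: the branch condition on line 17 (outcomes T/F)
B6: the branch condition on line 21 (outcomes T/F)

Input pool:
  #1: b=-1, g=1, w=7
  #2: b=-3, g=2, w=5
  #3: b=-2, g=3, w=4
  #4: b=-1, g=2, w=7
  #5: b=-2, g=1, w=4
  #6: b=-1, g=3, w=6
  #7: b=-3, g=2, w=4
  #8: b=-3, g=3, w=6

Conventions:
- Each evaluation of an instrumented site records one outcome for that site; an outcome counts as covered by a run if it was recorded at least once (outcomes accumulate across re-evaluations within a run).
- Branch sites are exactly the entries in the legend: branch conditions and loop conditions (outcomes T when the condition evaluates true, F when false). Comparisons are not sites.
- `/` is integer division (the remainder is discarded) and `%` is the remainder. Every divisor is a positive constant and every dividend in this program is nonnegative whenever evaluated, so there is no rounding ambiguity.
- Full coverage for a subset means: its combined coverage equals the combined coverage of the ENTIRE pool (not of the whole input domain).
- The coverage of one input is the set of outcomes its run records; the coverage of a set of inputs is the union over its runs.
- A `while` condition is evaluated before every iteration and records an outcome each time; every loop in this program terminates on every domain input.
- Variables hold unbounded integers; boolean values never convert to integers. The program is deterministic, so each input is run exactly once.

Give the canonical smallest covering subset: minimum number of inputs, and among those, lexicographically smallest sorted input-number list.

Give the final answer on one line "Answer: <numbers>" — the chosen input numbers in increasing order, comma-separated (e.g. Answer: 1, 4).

#1 (b=-1, g=1, w=7) -> B1->T, B2->T, B1->T, B2->T, B1->T, B2->T, B1->T, B2->T, B1->F, B3->T, B3->T, B3->F, B4->F, B6->T; covered: B1=T, B1=F, B2=T, B3=T, B3=F, B4=F, B6=T
#2 (b=-3, g=2, w=5) -> B1->T, B2->F, B1->T, B2->T, B1->T, B2->T, B1->F, B3->T, B3->F, B4->T, B5->F, B6->T; covered: B1=T, B1=F, B2=T, B2=F, B3=T, B3=F, B4=T, B5=F, B6=T
#3 (b=-2, g=3, w=4) -> B1->T, B2->F, B1->T, B2->T, B1->T, B2->T, B1->F, B3->T, B3->F, B4->T, B5->F, B6->F; covered: B1=T, B1=F, B2=T, B2=F, B3=T, B3=F, B4=T, B5=F, B6=F
#4 (b=-1, g=2, w=7) -> B1->T, B2->T, B1->T, B2->T, B1->T, B2->T, B1->T, B2->T, B1->F, B3->T, B3->F, B4->T, B5->F, B6->T; covered: B1=T, B1=F, B2=T, B3=T, B3=F, B4=T, B5=F, B6=T
#5 (b=-2, g=1, w=4) -> B1->T, B2->F, B1->T, B2->T, B1->T, B2->T, B1->F, B3->T, B3->T, B3->F, B4->F, B6->T; covered: B1=T, B1=F, B2=T, B2=F, B3=T, B3=F, B4=F, B6=T
#6 (b=-1, g=3, w=6) -> B1->T, B2->T, B1->T, B2->T, B1->T, B2->T, B1->T, B2->T, B1->F, B3->T, B3->F, B4->T, B5->F, B6->F; covered: B1=T, B1=F, B2=T, B3=T, B3=F, B4=T, B5=F, B6=F
#7 (b=-3, g=2, w=4) -> B1->T, B2->F, B1->T, B2->T, B1->T, B2->T, B1->F, B3->T, B3->F, B4->T, B5->F, B6->T; covered: B1=T, B1=F, B2=T, B2=F, B3=T, B3=F, B4=T, B5=F, B6=T
#8 (b=-3, g=3, w=6) -> B1->T, B2->T, B1->T, B2->T, B1->T, B2->T, B1->T, B2->T, B1->F, B3->T, B3->F, B4->T, B5->F, B6->F; covered: B1=T, B1=F, B2=T, B3=T, B3=F, B4=T, B5=F, B6=F
the full pool covers 11 outcomes: B1=T, B1=F, B2=T, B2=F, B3=T, B3=F, B4=T, B4=F, B5=F, B6=T, B6=F
checked all size-1 subsets: none covers 11 outcomes (max 9/11)
inputs {1, 3} (size 2) cover everything; no size-2 subset with a lexicographically smaller index list covers all 11

Answer: 1, 3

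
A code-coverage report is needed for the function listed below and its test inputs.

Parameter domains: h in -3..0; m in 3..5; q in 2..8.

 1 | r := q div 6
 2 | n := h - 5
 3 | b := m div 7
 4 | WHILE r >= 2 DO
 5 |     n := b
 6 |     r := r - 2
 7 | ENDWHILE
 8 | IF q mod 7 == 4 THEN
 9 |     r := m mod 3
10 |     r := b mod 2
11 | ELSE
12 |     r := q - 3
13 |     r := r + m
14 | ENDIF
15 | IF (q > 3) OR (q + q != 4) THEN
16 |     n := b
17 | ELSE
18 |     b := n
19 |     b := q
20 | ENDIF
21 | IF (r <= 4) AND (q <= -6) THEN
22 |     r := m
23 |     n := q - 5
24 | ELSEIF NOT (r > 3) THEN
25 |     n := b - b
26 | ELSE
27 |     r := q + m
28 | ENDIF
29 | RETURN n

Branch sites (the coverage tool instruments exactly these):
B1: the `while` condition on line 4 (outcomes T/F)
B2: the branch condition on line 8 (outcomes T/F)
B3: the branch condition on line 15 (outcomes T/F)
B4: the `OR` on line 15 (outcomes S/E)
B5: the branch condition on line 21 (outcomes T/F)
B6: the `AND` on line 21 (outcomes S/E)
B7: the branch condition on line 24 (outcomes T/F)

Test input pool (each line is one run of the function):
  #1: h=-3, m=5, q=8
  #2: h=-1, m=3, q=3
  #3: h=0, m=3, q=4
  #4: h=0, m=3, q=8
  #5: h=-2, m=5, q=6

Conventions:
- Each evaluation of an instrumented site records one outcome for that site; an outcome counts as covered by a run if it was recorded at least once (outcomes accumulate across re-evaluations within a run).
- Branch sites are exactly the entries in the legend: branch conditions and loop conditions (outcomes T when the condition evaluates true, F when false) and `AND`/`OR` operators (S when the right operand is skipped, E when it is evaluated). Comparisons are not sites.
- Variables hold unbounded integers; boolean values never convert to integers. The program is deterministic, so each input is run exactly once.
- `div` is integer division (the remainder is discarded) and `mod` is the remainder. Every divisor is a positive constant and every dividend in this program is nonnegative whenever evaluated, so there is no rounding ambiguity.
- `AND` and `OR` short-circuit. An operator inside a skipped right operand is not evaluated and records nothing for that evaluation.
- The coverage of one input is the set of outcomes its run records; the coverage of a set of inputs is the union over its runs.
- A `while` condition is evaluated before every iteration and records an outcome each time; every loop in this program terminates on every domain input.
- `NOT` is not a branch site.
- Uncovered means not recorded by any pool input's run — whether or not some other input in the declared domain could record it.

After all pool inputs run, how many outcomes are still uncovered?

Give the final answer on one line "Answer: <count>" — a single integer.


input #1, h=-3, m=5, q=8: events B1->F, B2->F, B4->S, B3->T, B6->S, B5->F, B7->F; outcomes B1=F, B2=F, B3=T, B4=S, B5=F, B6=S, B7=F
input #2, h=-1, m=3, q=3: events B1->F, B2->F, B4->E, B3->T, B6->E, B5->F, B7->T; outcomes B1=F, B2=F, B3=T, B4=E, B5=F, B6=E, B7=T
input #3, h=0, m=3, q=4: events B1->F, B2->T, B4->S, B3->T, B6->E, B5->F, B7->T; outcomes B1=F, B2=T, B3=T, B4=S, B5=F, B6=E, B7=T
input #4, h=0, m=3, q=8: events B1->F, B2->F, B4->S, B3->T, B6->S, B5->F, B7->F; outcomes B1=F, B2=F, B3=T, B4=S, B5=F, B6=S, B7=F
input #5, h=-2, m=5, q=6: events B1->F, B2->F, B4->S, B3->T, B6->S, B5->F, B7->F; outcomes B1=F, B2=F, B3=T, B4=S, B5=F, B6=S, B7=F
union over the pool: B1=F, B2=T, B2=F, B3=T, B4=S, B4=E, B5=F, B6=S, B6=E, B7=T, B7=F
uncovered (3 of 14): B1=T, B3=F, B5=T
Answer: 3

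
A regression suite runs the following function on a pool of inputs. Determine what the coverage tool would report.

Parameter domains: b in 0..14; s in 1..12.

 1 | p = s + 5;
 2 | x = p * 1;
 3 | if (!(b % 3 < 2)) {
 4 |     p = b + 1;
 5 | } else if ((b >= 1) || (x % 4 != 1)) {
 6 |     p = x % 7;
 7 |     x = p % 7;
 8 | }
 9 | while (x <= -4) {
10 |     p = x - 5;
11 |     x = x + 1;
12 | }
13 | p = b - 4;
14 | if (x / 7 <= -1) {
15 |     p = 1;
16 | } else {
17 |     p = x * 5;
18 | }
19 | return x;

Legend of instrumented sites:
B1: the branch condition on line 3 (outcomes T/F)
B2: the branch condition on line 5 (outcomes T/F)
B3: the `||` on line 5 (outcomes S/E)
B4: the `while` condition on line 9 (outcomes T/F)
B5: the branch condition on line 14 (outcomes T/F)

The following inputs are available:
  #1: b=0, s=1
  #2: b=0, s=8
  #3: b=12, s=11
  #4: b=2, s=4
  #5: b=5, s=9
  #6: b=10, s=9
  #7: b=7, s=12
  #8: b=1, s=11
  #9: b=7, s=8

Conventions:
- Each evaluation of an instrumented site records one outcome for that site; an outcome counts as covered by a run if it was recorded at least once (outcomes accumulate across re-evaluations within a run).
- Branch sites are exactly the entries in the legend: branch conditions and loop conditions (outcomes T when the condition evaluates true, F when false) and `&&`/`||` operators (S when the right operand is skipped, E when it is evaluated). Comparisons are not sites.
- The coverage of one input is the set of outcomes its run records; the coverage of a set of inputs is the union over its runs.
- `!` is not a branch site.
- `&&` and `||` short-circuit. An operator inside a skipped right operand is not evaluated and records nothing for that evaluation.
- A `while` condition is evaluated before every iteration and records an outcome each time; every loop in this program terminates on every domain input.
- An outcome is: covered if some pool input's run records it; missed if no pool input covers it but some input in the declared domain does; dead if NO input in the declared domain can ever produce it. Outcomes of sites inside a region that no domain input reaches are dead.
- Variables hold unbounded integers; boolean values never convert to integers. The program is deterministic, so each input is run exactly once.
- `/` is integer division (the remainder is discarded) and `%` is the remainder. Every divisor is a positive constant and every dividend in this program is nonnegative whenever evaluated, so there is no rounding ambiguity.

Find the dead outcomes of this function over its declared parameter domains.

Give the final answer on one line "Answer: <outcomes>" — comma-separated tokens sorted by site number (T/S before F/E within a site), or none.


running all 180 domain inputs and tallying outcomes:
  B4=T: no domain input ever produces it -> dead
  B5=T: no domain input ever produces it -> dead
  reachable outcomes have witnesses, e.g. B1=T (e.g. b=2, s=1), B1=F (e.g. b=0, s=1), B2=T (e.g. b=0, s=1), B2=F (e.g. b=0, s=4)
Answer: B4=T, B5=T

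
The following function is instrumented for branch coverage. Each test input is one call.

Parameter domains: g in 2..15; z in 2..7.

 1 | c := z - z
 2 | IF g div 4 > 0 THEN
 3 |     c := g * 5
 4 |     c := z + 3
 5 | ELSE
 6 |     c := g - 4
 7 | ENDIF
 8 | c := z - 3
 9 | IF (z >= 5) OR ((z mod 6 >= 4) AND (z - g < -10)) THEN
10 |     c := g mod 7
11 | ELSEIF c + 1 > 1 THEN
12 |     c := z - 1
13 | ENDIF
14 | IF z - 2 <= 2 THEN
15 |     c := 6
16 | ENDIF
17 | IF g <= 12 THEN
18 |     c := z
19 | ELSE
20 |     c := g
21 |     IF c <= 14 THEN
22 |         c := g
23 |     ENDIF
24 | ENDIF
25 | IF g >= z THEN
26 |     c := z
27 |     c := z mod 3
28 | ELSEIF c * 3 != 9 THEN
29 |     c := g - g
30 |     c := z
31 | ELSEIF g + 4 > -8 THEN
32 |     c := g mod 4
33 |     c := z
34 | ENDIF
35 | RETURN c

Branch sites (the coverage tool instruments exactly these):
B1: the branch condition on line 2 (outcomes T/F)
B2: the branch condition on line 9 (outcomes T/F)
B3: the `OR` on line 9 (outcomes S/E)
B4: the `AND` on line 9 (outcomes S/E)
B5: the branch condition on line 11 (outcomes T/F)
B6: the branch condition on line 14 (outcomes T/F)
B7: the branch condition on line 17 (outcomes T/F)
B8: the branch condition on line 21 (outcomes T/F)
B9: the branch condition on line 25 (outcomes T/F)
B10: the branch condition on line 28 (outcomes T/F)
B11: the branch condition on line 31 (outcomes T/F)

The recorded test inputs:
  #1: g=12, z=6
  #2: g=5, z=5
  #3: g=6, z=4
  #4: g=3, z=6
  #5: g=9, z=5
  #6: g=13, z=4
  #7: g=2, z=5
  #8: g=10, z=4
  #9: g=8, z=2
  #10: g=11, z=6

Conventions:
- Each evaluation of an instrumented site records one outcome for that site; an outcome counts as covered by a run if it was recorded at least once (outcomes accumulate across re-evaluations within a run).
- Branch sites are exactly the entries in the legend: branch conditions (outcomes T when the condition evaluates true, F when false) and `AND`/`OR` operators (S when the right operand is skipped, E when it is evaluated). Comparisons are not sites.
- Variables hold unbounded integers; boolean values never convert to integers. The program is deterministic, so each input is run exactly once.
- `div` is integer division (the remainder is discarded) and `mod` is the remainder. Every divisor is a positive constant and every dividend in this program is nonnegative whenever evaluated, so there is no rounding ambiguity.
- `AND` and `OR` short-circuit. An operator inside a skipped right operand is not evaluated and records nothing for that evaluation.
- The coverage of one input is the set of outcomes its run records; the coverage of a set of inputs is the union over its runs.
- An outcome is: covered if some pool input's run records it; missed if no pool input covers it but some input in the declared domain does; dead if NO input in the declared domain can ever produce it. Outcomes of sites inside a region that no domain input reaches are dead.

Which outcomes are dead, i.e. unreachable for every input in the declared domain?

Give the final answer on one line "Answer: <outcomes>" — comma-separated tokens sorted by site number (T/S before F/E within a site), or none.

checking every outcome against all 84 domain inputs:
  B11=F: unreachable across the whole domain -> dead
  reachable outcomes have witnesses, e.g. B1=T (e.g. g=4, z=2), B1=F (e.g. g=2, z=2), B2=T (e.g. g=2, z=5), B2=F (e.g. g=2, z=2)

Answer: B11=F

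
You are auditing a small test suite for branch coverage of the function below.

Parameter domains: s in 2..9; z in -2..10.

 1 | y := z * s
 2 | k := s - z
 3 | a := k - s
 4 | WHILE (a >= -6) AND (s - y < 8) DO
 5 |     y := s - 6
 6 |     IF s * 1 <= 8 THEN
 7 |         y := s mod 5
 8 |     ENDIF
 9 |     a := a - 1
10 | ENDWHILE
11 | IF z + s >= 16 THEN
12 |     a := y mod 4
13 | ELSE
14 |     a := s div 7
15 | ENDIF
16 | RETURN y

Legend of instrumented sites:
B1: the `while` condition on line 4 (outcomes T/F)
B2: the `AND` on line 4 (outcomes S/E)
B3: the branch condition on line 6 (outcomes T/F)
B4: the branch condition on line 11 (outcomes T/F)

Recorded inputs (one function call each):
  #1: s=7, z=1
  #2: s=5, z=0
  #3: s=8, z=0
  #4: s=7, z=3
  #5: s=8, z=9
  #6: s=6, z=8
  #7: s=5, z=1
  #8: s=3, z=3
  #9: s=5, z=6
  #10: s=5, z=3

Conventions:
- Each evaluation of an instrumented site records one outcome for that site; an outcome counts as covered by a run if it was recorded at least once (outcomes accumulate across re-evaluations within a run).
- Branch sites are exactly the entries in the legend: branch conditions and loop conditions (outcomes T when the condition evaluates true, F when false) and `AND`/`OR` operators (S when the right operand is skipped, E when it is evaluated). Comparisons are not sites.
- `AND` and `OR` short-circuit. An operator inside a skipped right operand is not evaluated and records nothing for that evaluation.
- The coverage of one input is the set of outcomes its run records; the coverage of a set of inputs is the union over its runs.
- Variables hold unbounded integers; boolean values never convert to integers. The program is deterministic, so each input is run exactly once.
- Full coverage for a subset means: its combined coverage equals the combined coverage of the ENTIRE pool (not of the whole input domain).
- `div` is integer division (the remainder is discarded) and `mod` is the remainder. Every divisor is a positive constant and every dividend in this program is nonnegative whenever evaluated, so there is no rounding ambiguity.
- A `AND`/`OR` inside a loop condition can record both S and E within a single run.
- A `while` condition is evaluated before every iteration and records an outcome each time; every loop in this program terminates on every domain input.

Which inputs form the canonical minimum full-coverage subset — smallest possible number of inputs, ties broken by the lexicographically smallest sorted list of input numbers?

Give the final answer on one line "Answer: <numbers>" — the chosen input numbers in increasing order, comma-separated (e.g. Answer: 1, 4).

test 1 (s=7, z=1) hits B1=T, B1=F, B2=S, B2=E, B3=T, B4=F
test 2 (s=5, z=0) hits B1=T, B1=F, B2=S, B2=E, B3=T, B4=F
test 3 (s=8, z=0) hits B1=F, B2=E, B4=F
test 4 (s=7, z=3) hits B1=T, B1=F, B2=S, B2=E, B3=T, B4=F
test 5 (s=8, z=9) hits B1=F, B2=S, B4=T
test 6 (s=6, z=8) hits B1=F, B2=S, B4=F
test 7 (s=5, z=1) hits B1=T, B1=F, B2=S, B2=E, B3=T, B4=F
test 8 (s=3, z=3) hits B1=T, B1=F, B2=S, B2=E, B3=T, B4=F
test 9 (s=5, z=6) hits B1=T, B1=F, B2=S, B2=E, B3=T, B4=F
test 10 (s=5, z=3) hits B1=T, B1=F, B2=S, B2=E, B3=T, B4=F
the full pool covers 7 outcomes: B1=T, B1=F, B2=S, B2=E, B3=T, B4=T, B4=F
checked all size-1 subsets: none covers 7 outcomes (max 6/7)
inputs {1, 5} (size 2) cover everything; no size-2 subset with a lexicographically smaller index list covers all 7

Answer: 1, 5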